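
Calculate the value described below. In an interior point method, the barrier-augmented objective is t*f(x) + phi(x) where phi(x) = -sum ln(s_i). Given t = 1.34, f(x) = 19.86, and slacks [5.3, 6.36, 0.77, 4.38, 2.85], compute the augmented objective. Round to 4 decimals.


Step 1: Compute log-barrier.
ln values: [1.6677, 1.85, -0.2614, 1.477, 1.0473]
phi = -(1.6677 + 1.85 - 0.2614 + 1.477 + 1.0473) = -5.7807
Step 2: Compute augmented objective.
t*f(x) = 1.34*19.86 = 26.6124
Total = 26.6124 - 5.7807 = 20.8317


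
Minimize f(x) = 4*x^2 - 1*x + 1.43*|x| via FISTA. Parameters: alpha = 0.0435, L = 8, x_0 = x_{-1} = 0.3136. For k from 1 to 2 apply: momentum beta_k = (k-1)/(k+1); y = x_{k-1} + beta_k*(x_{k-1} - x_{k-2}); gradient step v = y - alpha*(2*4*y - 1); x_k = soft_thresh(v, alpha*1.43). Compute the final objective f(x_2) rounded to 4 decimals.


FISTA on f(x) = 4*x^2 - 1*x + 1.43*|x|
L = 8, alpha = 0.0435
Iteration 1: beta = 0.0, y = 0.3136 + 0.0*(0.3136 - 0.3136) = 0.3136
  grad(y) = 1.5088, v = y - alpha*grad = 0.248
  prox(v) = soft_thresh(0.248, 0.0622) = 0.1858
Iteration 2: beta = 0.3333, y = 0.1858 + 0.3333*(0.1858 - 0.3136) = 0.1431
  grad(y) = 0.1452, v = y - alpha*grad = 0.1368
  prox(v) = soft_thresh(0.1368, 0.0622) = 0.0746
f(x_2) = 4*0.0746^2 - 1*0.0746 + 1.43*|0.0746| = 0.0544


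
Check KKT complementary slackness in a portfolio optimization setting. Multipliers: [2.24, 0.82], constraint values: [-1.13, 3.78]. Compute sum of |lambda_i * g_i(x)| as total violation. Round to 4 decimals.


KKT complementary slackness check:
lambda_1 * g_1 = 2.24 * -1.13 = -2.5312
lambda_2 * g_2 = 0.82 * 3.78 = 3.0996
Total violation = 2.5312 + 3.0996 = 5.6308


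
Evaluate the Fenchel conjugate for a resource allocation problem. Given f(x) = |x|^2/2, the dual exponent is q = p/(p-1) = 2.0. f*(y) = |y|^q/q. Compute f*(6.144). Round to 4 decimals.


The conjugate exponent q satisfies 1/p + 1/q = 1.
p = 2, so q = 2/(2 - 1) = 2.0
|y|^q = 6.144^2.0 = 37.7487
f*(6.144) = 37.7487 / 2.0 = 18.8744


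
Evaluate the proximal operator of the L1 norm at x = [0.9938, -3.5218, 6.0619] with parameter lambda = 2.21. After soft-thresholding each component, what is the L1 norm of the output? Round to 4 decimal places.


Soft-thresholding with lambda = 2.21:
prox(0.9938) = sign(0.9938)*max(|0.9938| - 2.21, 0) = 0.0
prox(-3.5218) = sign(-3.5218)*max(|-3.5218| - 2.21, 0) = -1.3118
prox(6.0619) = sign(6.0619)*max(|6.0619| - 2.21, 0) = 3.8519
prox(x) = [0.0, -1.3118, 3.8519]
||prox(x)||_1 = 0.0 + 1.3118 + 3.8519 = 5.1637


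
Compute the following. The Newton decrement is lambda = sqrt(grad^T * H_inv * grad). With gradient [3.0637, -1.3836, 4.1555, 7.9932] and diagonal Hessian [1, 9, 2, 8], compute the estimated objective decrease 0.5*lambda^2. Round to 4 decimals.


Step 1: H is diagonal, so H^(-1) * g = [3.0637, -0.1537, 2.0778, 0.9992].
Step 2: g^T H^(-1) g = sum_i g_i^2 / H_ii
  = (3.0637)^2/1 + (-1.3836)^2/9 + (4.1555)^2/2 + (7.9932)^2/8
  = 9.3863 + 0.2127 + 8.6341 + 7.9864 = 26.2195
Step 3: Objective decrease = 0.5 * g^T H^(-1) g = 13.1097


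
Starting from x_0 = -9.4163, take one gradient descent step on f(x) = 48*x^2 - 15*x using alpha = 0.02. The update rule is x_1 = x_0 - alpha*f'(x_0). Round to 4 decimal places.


We compute the gradient at x_0 and apply the update.
f'(x) = 96*x - 15
f'(-9.4163) = 96*-9.4163 - 15 = -918.9648
x_1 = -9.4163 - 0.02*-918.9648 = 8.963


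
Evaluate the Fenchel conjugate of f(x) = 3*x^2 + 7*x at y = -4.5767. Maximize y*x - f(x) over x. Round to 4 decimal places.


f*(y) = sup_x {y*x - a*x^2 - b*x} = sup_x {(y-b)*x - a*x^2}
FOC: (y - b) - 2a*x = 0 => x* = (y - b)/(2a)
x* = (-4.5767 - 7)/(2*3) = -1.9295
f*(-4.5767) = (y-b)^2/(4a) = (-4.5767 - 7)^2/(4*3)
= 134.02/12 = 11.1683


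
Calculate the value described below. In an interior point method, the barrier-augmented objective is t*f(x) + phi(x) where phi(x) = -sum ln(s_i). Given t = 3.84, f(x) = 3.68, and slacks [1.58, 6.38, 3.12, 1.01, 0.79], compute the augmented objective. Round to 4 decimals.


Step 1: Compute log-barrier.
ln values: [0.4574, 1.8532, 1.1378, 0.01, -0.2357]
phi = -(0.4574 + 1.8532 + 1.1378 + 0.01 - 0.2357) = -3.2227
Step 2: Compute augmented objective.
t*f(x) = 3.84*3.68 = 14.1312
Total = 14.1312 - 3.2227 = 10.9085


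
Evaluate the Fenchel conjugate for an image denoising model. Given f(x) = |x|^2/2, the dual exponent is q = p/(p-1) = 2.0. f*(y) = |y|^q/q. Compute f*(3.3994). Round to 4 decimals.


The conjugate exponent q satisfies 1/p + 1/q = 1.
p = 2, so q = 2/(2 - 1) = 2.0
|y|^q = 3.3994^2.0 = 11.5559
f*(3.3994) = 11.5559 / 2.0 = 5.778


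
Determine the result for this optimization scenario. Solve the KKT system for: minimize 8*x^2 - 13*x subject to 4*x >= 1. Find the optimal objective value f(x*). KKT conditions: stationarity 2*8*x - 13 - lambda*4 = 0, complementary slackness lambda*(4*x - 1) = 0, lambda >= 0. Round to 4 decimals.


Step 1: Try lambda = 0 (constraint inactive).
Stationarity: 2*8*x - 13 = 0
x* = 13/(2*8) = 0.8125
Check constraint: 4*0.8125 = 3.25 >= 1 -- satisfied.
Step 2: Compute optimal value.
f(x*) = 8*0.8125^2 - 13*0.8125 = -5.2813


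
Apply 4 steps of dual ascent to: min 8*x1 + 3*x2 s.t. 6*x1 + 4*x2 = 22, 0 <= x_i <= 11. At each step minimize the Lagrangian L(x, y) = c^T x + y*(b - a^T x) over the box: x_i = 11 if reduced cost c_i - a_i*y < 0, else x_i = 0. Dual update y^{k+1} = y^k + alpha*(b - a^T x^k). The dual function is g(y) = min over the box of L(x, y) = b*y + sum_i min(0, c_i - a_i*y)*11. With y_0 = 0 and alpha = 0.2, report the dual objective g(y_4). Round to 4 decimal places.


Dual ascent for LP: min 8*x1 + 3*x2, 6*x1 + 4*x2 = 22, 0 <= x_i <= 11
Step 1: y^k = 0.0, reduced costs: (8.0, 3.0)
  x^k = (0.0, 0.0), subgradient = b - a^T x = 22.0
  y^{k+1} = 0.0 + 0.2*22.0 = 4.4
Step 2: y^k = 4.4, reduced costs: (-18.4, -14.6)
  x^k = (11.0, 11.0), subgradient = b - a^T x = -88.0
  y^{k+1} = 4.4 + 0.2*-88.0 = -13.2
Step 3: y^k = -13.2, reduced costs: (87.2, 55.8)
  x^k = (0.0, 0.0), subgradient = b - a^T x = 22.0
  y^{k+1} = -13.2 + 0.2*22.0 = -8.8
Step 4: y^k = -8.8, reduced costs: (60.8, 38.2)
  x^k = (0.0, 0.0), subgradient = b - a^T x = 22.0
  y^{k+1} = -8.8 + 0.2*22.0 = -4.4
Dual objective at y_4 = -4.4: reduced costs (34.4, 20.6), box minimizer x = (0.0, 0.0)
g(y_4) = b*y + (c1 - a1*y)*x1 + (c2 - a2*y)*x2 = 22*(-4.4) + 34.4*0.0 + 20.6*0.0 = -96.8 + 0.0 + 0.0 = -96.8


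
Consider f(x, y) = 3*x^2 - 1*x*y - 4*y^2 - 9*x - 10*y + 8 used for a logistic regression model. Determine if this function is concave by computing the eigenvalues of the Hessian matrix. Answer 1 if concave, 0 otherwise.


The Hessian of f(x,y) = 3*x^2 - 1*x*y - 4*y^2 - 9*x - 10*y + 8 is:
H = [[6, -1], [-1, -8]]
Trace = 6 - 8 = -2
Determinant = 6*-8 - (-1)^2 = -49
Discriminant = (-2)^2 - 4*-49 = 200.0
Eigenvalues: lambda_1 = -8.0711, lambda_2 = 6.0711
The function is not concave.

0


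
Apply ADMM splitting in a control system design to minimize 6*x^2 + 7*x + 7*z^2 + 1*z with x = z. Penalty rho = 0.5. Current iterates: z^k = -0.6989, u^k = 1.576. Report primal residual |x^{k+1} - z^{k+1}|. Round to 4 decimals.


ADMM iteration with rho = 0.5, z^k = -0.6989, u^k = 1.576
Step 1: x-update.
Minimize 6*x^2 + 7*x + (0.5/2)*(x + 0.6989 + 1.576)^2
FOC: (2*6 + 0.5)*x = -7 + 0.5*(-0.6989 - 1.576)
x^{k+1} = -0.651
Step 2: z-update.
Minimize 7*z^2 + 1*z + (0.5/2)*(-0.651 - z + 1.576)^2
FOC: (2*7 + 0.5)*z = -1 + 0.5*(-0.651 + 1.576)
z^{k+1} = -0.0371
Step 3: u-update.
u^{k+1} = 1.576 - 0.651 + 0.0371 = 0.9621
Step 4: Primal residual = |-0.651 + 0.0371| = 0.6139


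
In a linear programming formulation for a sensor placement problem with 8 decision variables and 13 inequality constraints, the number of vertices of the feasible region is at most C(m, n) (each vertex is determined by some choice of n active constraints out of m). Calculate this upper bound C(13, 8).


Each vertex corresponds to some choice of n active constraints out of m, so the number of vertices is at most C(m, n) = m! / (n!(m-n)!).
m = 13, n = 8
Numerator: 13 * 12 * 11 * 10 * 9 * 8 * 7 * 6
Denominator: 8! = 40320
C(13, 8) = 1287


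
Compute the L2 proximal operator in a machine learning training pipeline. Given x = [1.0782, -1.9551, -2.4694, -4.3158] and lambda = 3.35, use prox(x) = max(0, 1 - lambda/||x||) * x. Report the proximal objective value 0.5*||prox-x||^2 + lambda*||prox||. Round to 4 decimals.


Step 1: Compute ||x||.
||x|| = 5.4506
Step 2: Compute scaling factor.
scale = max(0, 1 - 3.35/5.4506) = 0.3854
Step 3: prox(x) = [0.4155, -0.7535, -0.9517, -1.6633]
||prox(x)|| = 2.1006
Step 4: Proximal objective.
0.5*||prox-x||^2 = 5.6113
lambda*||prox|| = 7.037
Total = 12.6482


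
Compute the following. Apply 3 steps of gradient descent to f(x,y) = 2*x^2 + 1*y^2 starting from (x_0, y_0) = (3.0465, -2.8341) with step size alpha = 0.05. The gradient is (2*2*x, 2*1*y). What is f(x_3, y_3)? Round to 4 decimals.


Gradient descent on f(x,y) = 2*x^2 + 1*y^2.
Starting point: (3.0465, -2.8341), alpha = 0.05
Step 1: grad_x = 2*2*3.0465 = 12.186, grad_y = 2*1*-2.8341 = -5.6682
  x_1 = 3.0465 - 0.05*12.186 = 2.4372
  y_1 = -2.8341 - 0.05*-5.6682 = -2.5507
Step 2: grad_x = 2*2*2.4372 = 9.7488, grad_y = 2*1*-2.5507 = -5.1014
  x_2 = 2.4372 - 0.05*9.7488 = 1.9498
  y_2 = -2.5507 - 0.05*-5.1014 = -2.2956
Step 3: grad_x = 2*2*1.9498 = 7.799, grad_y = 2*1*-2.2956 = -4.5912
  x_3 = 1.9498 - 0.05*7.799 = 1.5598
  y_3 = -2.2956 - 0.05*-4.5912 = -2.0661
f(1.5598, -2.0661) = 2*1.5598^2 + 1*(-2.0661)^2 = 9.1346


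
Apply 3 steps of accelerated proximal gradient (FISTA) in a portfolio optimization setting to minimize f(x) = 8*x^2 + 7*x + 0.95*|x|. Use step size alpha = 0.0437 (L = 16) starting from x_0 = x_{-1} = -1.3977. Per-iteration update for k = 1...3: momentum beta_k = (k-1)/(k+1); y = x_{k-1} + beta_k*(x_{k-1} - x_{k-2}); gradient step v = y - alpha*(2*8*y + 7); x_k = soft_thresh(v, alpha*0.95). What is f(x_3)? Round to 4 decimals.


FISTA on f(x) = 8*x^2 + 7*x + 0.95*|x|
L = 16, alpha = 0.0437
Iteration 1: beta = 0.0, y = -1.3977 + 0.0*(-1.3977 + 1.3977) = -1.3977
  grad(y) = -15.3632, v = y - alpha*grad = -0.7263
  prox(v) = soft_thresh(-0.7263, 0.0415) = -0.6848
Iteration 2: beta = 0.3333, y = -0.6848 + 0.3333*(-0.6848 + 1.3977) = -0.4472
  grad(y) = -0.1549, v = y - alpha*grad = -0.4404
  prox(v) = soft_thresh(-0.4404, 0.0415) = -0.3989
Iteration 3: beta = 0.5, y = -0.3989 + 0.5*(-0.3989 + 0.6848) = -0.2559
  grad(y) = 2.905, v = y - alpha*grad = -0.3829
  prox(v) = soft_thresh(-0.3829, 0.0415) = -0.3414
f(x_3) = 8*(-0.3414)^2 + 7*(-0.3414) + 0.95*|-0.3414| = -1.133


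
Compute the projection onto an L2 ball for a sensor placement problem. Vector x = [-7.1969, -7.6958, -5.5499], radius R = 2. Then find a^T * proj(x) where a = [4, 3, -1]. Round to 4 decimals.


Step 1: Compute ||x|| (intermediates to 6 decimals).
||x|| = sqrt((-7.1969)^2 + (-7.6958)^2 + (-5.5499)^2) = 11.908908
Step 2: Project.
Since ||x|| > R, scale = R/||x|| = 2/11.908908 = 0.167942, proj(x) = scale * x
proj(x) = [-1.208662, -1.292448, -0.932061]
Step 3: Dot product.
a^T * proj(x) = 4*(-1.208662) + 3*(-1.292448) - 1*(-0.932061) = -7.7799


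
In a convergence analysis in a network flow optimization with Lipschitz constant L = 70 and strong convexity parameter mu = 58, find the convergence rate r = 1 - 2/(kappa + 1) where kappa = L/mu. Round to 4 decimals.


Step 1: Compute the condition number.
kappa = L/mu = 70/58 = 1.2069
Step 2: Compute the convergence rate.
r = 1 - 2/(kappa + 1) = 1 - 2*mu/(L + mu) = (L - mu)/(L + mu) = 12/128 = 0.0938


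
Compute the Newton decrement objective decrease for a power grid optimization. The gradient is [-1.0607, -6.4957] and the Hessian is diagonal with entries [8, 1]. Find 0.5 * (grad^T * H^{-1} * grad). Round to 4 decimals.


Step 1: H is diagonal, so H^(-1) * g = [-0.1326, -6.4957].
Step 2: g^T H^(-1) g = sum_i g_i^2 / H_ii
  = (-1.0607)^2/8 + (-6.4957)^2/1
  = 0.1406 + 42.1941 = 42.3348
Step 3: Objective decrease = 0.5 * g^T H^(-1) g = 21.1674


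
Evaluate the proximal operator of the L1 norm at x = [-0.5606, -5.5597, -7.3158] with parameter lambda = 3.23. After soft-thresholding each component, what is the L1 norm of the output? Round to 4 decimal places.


Soft-thresholding with lambda = 3.23:
prox(-0.5606) = sign(-0.5606)*max(|-0.5606| - 3.23, 0) = 0.0
prox(-5.5597) = sign(-5.5597)*max(|-5.5597| - 3.23, 0) = -2.3297
prox(-7.3158) = sign(-7.3158)*max(|-7.3158| - 3.23, 0) = -4.0858
prox(x) = [0.0, -2.3297, -4.0858]
||prox(x)||_1 = 0.0 + 2.3297 + 4.0858 = 6.4155


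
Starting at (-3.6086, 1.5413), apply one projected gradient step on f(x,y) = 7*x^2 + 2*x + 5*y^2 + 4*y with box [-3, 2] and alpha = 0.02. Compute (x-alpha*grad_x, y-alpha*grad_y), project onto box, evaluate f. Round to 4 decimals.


Step 1: Compute gradient at (-3.6086, 1.5413).
grad_x = 2*7*-3.6086 + 2 = -48.5204
grad_y = 2*5*1.5413 + 4 = 19.413
Step 2: Gradient step.
x_raw = -3.6086 - 0.02*-48.5204 = -2.6382
y_raw = 1.5413 - 0.02*19.413 = 1.153
Step 3: Project onto [-3, 2].
x_proj = clip(-2.6382) = -2.6382
y_proj = clip(1.153) = 1.153
Step 4: Evaluate f.
f(-2.6382, 1.153) = 54.7037


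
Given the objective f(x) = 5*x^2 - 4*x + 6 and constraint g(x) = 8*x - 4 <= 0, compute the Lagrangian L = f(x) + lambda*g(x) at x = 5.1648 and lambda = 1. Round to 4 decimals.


Step 1: Evaluate f(x).
f(5.1648) = 5*5.1648^2 - 4*5.1648 + 6 = 118.7166
Step 2: Evaluate g(x).
g(5.1648) = 8*5.1648 - 4 = 37.3184
Step 3: Compute Lagrangian.
L = 118.7166 + 1*37.3184 = 156.035


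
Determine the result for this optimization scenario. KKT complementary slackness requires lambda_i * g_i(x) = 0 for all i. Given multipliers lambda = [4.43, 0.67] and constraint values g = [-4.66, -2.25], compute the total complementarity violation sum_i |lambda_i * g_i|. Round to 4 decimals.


KKT complementary slackness check:
lambda_1 * g_1 = 4.43 * -4.66 = -20.6438
lambda_2 * g_2 = 0.67 * -2.25 = -1.5075
Total violation = 20.6438 + 1.5075 = 22.1513


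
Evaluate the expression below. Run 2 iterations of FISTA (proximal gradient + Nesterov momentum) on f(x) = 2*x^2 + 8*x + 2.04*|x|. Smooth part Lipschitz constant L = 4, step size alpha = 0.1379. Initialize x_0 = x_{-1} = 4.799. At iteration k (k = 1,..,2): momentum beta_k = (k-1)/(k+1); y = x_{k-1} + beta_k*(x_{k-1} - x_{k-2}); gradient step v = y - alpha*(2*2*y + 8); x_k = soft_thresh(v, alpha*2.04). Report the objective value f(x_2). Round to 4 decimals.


FISTA on f(x) = 2*x^2 + 8*x + 2.04*|x|
L = 4, alpha = 0.1379
Iteration 1: beta = 0.0, y = 4.799 + 0.0*(4.799 - 4.799) = 4.799
  grad(y) = 27.196, v = y - alpha*grad = 1.0487
  prox(v) = soft_thresh(1.0487, 0.2813) = 0.7674
Iteration 2: beta = 0.3333, y = 0.7674 + 0.3333*(0.7674 - 4.799) = -0.5765
  grad(y) = 5.6939, v = y - alpha*grad = -1.3617
  prox(v) = soft_thresh(-1.3617, 0.2813) = -1.0804
f(x_2) = 2*(-1.0804)^2 + 8*(-1.0804) + 2.04*|-1.0804| = -4.1047


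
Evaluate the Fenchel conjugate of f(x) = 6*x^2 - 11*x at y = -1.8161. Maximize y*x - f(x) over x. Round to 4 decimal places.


f*(y) = sup_x {y*x - a*x^2 - b*x} = sup_x {(y-b)*x - a*x^2}
FOC: (y - b) - 2a*x = 0 => x* = (y - b)/(2a)
x* = (-1.8161 + 11)/(2*6) = 0.7653
f*(-1.8161) = (y-b)^2/(4a) = (-1.8161 + 11)^2/(4*6)
= 84.344/24 = 3.5143


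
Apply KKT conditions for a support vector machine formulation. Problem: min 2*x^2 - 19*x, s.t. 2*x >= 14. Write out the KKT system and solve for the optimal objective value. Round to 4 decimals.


Step 1: Try lambda = 0 (constraint inactive).
x_unc = 19/(2*2) = 4.75
Check: 2*4.75 = 9.5 < 14 -- violated!
Step 2: Constraint must be active: 2*x = 14
x* = 14/2 = 7.0
lambda = (2*2*7.0 - 19)/2 = 4.5
Step 3: Compute optimal value.
f(x*) = 2*7.0^2 - 19*7.0 = -35.0


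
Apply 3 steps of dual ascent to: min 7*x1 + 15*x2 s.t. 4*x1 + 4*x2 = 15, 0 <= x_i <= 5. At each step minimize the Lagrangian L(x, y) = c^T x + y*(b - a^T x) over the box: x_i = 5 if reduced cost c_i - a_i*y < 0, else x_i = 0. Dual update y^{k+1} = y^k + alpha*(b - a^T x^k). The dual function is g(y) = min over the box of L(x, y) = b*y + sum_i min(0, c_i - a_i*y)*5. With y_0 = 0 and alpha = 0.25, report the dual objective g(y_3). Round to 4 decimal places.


Dual ascent for LP: min 7*x1 + 15*x2, 4*x1 + 4*x2 = 15, 0 <= x_i <= 5
Step 1: y^k = 0.0, reduced costs: (7.0, 15.0)
  x^k = (0.0, 0.0), subgradient = b - a^T x = 15.0
  y^{k+1} = 0.0 + 0.25*15.0 = 3.75
Step 2: y^k = 3.75, reduced costs: (-8.0, 0.0)
  x^k = (5.0, 0.0), subgradient = b - a^T x = -5.0
  y^{k+1} = 3.75 + 0.25*-5.0 = 2.5
Step 3: y^k = 2.5, reduced costs: (-3.0, 5.0)
  x^k = (5.0, 0.0), subgradient = b - a^T x = -5.0
  y^{k+1} = 2.5 + 0.25*-5.0 = 1.25
Dual objective at y_3 = 1.25: reduced costs (2.0, 10.0), box minimizer x = (0.0, 0.0)
g(y_3) = b*y + (c1 - a1*y)*x1 + (c2 - a2*y)*x2 = 15*1.25 + 2.0*0.0 + 10.0*0.0 = 18.75 + 0.0 + 0.0 = 18.75


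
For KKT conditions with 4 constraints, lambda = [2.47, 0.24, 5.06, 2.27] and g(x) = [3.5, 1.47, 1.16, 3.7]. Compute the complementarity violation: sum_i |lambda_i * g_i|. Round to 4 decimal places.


KKT complementary slackness check:
lambda_1 * g_1 = 2.47 * 3.5 = 8.645
lambda_2 * g_2 = 0.24 * 1.47 = 0.3528
lambda_3 * g_3 = 5.06 * 1.16 = 5.8696
lambda_4 * g_4 = 2.27 * 3.7 = 8.399
Total violation = 8.645 + 0.3528 + 5.8696 + 8.399 = 23.2664


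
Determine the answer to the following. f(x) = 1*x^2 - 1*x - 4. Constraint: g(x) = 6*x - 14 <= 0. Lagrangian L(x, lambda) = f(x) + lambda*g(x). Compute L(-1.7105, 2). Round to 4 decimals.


Step 1: Evaluate f(x).
f(-1.7105) = 1*(-1.7105)^2 - 1*(-1.7105) - 4 = 0.6363
Step 2: Evaluate g(x).
g(-1.7105) = 6*-1.7105 - 14 = -24.263
Step 3: Compute Lagrangian.
L = 0.6363 + 2*-24.263 = -47.8897


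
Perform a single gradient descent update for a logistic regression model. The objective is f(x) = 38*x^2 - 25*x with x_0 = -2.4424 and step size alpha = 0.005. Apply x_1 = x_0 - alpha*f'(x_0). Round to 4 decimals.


We compute the gradient at x_0 and apply the update.
f'(x) = 76*x - 25
f'(-2.4424) = 76*-2.4424 - 25 = -210.6224
x_1 = -2.4424 - 0.005*-210.6224 = -1.3893


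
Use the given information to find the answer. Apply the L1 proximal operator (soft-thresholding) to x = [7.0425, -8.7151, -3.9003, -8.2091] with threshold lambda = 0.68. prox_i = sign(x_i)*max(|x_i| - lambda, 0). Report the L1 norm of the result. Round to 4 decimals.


Soft-thresholding with lambda = 0.68:
prox(7.0425) = sign(7.0425)*max(|7.0425| - 0.68, 0) = 6.3625
prox(-8.7151) = sign(-8.7151)*max(|-8.7151| - 0.68, 0) = -8.0351
prox(-3.9003) = sign(-3.9003)*max(|-3.9003| - 0.68, 0) = -3.2203
prox(-8.2091) = sign(-8.2091)*max(|-8.2091| - 0.68, 0) = -7.5291
prox(x) = [6.3625, -8.0351, -3.2203, -7.5291]
||prox(x)||_1 = 6.3625 + 8.0351 + 3.2203 + 7.5291 = 25.147


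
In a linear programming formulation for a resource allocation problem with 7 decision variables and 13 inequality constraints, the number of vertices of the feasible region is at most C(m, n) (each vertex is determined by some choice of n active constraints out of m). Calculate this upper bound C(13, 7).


Each vertex corresponds to some choice of n active constraints out of m, so the number of vertices is at most C(m, n) = m! / (n!(m-n)!).
m = 13, n = 7
Numerator: 13 * 12 * 11 * 10 * 9 * 8 * 7
Denominator: 7! = 5040
C(13, 7) = 1716


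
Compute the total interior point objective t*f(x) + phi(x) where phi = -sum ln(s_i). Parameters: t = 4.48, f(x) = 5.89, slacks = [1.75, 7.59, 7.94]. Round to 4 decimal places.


Step 1: Compute log-barrier.
ln values: [0.5596, 2.0268, 2.0719]
phi = -(0.5596 + 2.0268 + 2.0719) = -4.6584
Step 2: Compute augmented objective.
t*f(x) = 4.48*5.89 = 26.3872
Total = 26.3872 - 4.6584 = 21.7288


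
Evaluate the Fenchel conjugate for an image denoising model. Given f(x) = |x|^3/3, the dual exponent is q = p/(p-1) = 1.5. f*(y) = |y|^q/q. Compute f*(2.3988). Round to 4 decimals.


The conjugate exponent q satisfies 1/p + 1/q = 1.
p = 3, so q = 3/(3 - 1) = 1.5
|y|^q = 2.3988^1.5 = 3.7153
f*(2.3988) = 3.7153 / 1.5 = 2.4769


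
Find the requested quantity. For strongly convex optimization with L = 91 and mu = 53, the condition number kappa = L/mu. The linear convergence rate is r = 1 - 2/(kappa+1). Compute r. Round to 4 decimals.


Step 1: Compute the condition number.
kappa = L/mu = 91/53 = 1.717
Step 2: Compute the convergence rate.
r = 1 - 2/(kappa + 1) = 1 - 2*mu/(L + mu) = (L - mu)/(L + mu) = 38/144 = 0.2639


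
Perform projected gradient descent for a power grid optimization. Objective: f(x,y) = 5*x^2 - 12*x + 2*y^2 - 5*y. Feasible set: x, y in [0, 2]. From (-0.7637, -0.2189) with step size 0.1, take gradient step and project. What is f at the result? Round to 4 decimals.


Step 1: Compute gradient at (-0.7637, -0.2189).
grad_x = 2*5*-0.7637 - 12 = -19.637
grad_y = 2*2*-0.2189 - 5 = -5.8756
Step 2: Gradient step.
x_raw = -0.7637 - 0.1*-19.637 = 1.2
y_raw = -0.2189 - 0.1*-5.8756 = 0.3687
Step 3: Project onto [0, 2].
x_proj = clip(1.2) = 1.2
y_proj = clip(0.3687) = 0.3687
Step 4: Evaluate f.
f(1.2, 0.3687) = -8.7715


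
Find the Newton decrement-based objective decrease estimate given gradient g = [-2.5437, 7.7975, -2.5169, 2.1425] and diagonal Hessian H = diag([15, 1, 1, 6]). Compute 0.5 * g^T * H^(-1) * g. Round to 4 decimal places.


Step 1: H is diagonal, so H^(-1) * g = [-0.1696, 7.7975, -2.5169, 0.3571].
Step 2: g^T H^(-1) g = sum_i g_i^2 / H_ii
  = (-2.5437)^2/15 + (7.7975)^2/1 + (-2.5169)^2/1 + (2.1425)^2/6
  = 0.4314 + 60.801 + 6.3348 + 0.7651 = 68.3322
Step 3: Objective decrease = 0.5 * g^T H^(-1) g = 34.1661


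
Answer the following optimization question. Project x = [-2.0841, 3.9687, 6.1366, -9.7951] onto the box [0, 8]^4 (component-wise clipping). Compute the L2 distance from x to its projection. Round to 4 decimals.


Project each component onto [0, 8].
clip(-2.0841) = 0.0, clip(3.9687) = 3.9687, clip(6.1366) = 6.1366, clip(-9.7951) = 0.0
Projection = [0.0, 3.9687, 6.1366, 0.0]
Squared diffs: [4.3435, 0.0, 0.0, 95.944]
Distance = sqrt(100.2875) = 10.0144


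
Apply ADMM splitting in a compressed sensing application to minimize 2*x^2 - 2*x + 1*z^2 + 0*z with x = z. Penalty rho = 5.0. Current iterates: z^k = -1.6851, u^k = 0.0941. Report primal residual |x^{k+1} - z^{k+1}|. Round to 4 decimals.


ADMM iteration with rho = 5.0, z^k = -1.6851, u^k = 0.0941
Step 1: x-update.
Minimize 2*x^2 - 2*x + (5.0/2)*(x + 1.6851 + 0.0941)^2
FOC: (2*2 + 5.0)*x = 2 + 5.0*(-1.6851 - 0.0941)
x^{k+1} = -0.7662
Step 2: z-update.
Minimize 1*z^2 + 0*z + (5.0/2)*(-0.7662 - z + 0.0941)^2
FOC: (2*1 + 5.0)*z = 0 + 5.0*(-0.7662 + 0.0941)
z^{k+1} = -0.4801
Step 3: u-update.
u^{k+1} = 0.0941 - 0.7662 + 0.4801 = -0.192
Step 4: Primal residual = |-0.7662 + 0.4801| = 0.2861


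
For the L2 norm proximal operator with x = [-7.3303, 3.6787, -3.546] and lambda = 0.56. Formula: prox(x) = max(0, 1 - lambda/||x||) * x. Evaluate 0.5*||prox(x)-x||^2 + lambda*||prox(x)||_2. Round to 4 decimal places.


Step 1: Compute ||x||.
||x|| = 8.9353
Step 2: Compute scaling factor.
scale = max(0, 1 - 0.56/8.9353) = 0.9373
Step 3: prox(x) = [-6.8709, 3.4481, -3.3238]
||prox(x)|| = 8.3753
Step 4: Proximal objective.
0.5*||prox-x||^2 = 0.1568
lambda*||prox|| = 4.6902
Total = 4.847


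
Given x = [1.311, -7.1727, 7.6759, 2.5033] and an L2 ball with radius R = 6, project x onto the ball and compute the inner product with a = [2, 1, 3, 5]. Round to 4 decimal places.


Step 1: Compute ||x|| (intermediates to 6 decimals).
||x|| = sqrt(1.311^2 + (-7.1727)^2 + 7.6759^2 + 2.5033^2) = 10.878984
Step 2: Project.
Since ||x|| > R, scale = R/||x|| = 6/10.878984 = 0.551522, proj(x) = scale * x
proj(x) = [0.723045, -3.955902, 4.233428, 1.380625]
Step 3: Dot product.
a^T * proj(x) = 2*0.723045 + 1*(-3.955902) + 3*4.233428 + 5*1.380625 = 17.0936


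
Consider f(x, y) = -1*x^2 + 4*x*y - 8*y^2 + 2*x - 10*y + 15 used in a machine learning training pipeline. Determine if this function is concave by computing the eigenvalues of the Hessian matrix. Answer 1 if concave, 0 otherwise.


The Hessian of f(x,y) = -1*x^2 + 4*x*y - 8*y^2 + 2*x - 10*y + 15 is:
H = [[-2, 4], [4, -16]]
Trace = -2 - 16 = -18
Determinant = -2*-16 - (4)^2 = 16
Discriminant = (-18)^2 - 4*16 = 260.0
Eigenvalues: lambda_1 = -17.0623, lambda_2 = -0.9377
The function is concave.

1


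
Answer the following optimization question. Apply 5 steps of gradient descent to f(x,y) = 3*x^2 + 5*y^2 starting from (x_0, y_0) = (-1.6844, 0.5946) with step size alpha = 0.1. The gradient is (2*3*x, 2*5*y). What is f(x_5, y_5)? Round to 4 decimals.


Gradient descent on f(x,y) = 3*x^2 + 5*y^2.
Starting point: (-1.6844, 0.5946), alpha = 0.1
Step 1: grad_x = 2*3*-1.6844 = -10.1064, grad_y = 2*5*0.5946 = 5.946
  x_1 = -1.6844 - 0.1*-10.1064 = -0.6738
  y_1 = 0.5946 - 0.1*5.946 = 0.0
Step 2: grad_x = 2*3*-0.6738 = -4.0426, grad_y = 2*5*0.0 = 0.0
  x_2 = -0.6738 - 0.1*-4.0426 = -0.2695
  y_2 = 0.0 - 0.1*0.0 = 0.0
Step 3: grad_x = 2*3*-0.2695 = -1.617, grad_y = 2*5*0.0 = 0.0
  x_3 = -0.2695 - 0.1*-1.617 = -0.1078
  y_3 = 0.0 - 0.1*0.0 = 0.0
Step 4: grad_x = 2*3*-0.1078 = -0.6468, grad_y = 2*5*0.0 = 0.0
  x_4 = -0.1078 - 0.1*-0.6468 = -0.0431
  y_4 = 0.0 - 0.1*0.0 = 0.0
Step 5: grad_x = 2*3*-0.0431 = -0.2587, grad_y = 2*5*0.0 = 0.0
  x_5 = -0.0431 - 0.1*-0.2587 = -0.0172
  y_5 = 0.0 - 0.1*0.0 = 0.0
f(-0.0172, 0.0) = 3*(-0.0172)^2 + 5*0.0^2 = 0.0009


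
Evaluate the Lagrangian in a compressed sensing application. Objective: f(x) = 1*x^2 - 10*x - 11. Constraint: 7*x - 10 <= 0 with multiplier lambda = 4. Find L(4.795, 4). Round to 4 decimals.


Step 1: Evaluate f(x).
f(4.795) = 1*4.795^2 - 10*4.795 - 11 = -35.958
Step 2: Evaluate g(x).
g(4.795) = 7*4.795 - 10 = 23.565
Step 3: Compute Lagrangian.
L = -35.958 + 4*23.565 = 58.302


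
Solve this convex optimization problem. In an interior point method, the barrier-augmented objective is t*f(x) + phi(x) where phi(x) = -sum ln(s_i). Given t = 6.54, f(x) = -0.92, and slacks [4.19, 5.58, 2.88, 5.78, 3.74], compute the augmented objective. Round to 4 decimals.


Step 1: Compute log-barrier.
ln values: [1.4327, 1.7192, 1.0578, 1.7544, 1.3191]
phi = -(1.4327 + 1.7192 + 1.0578 + 1.7544 + 1.3191) = -7.2832
Step 2: Compute augmented objective.
t*f(x) = 6.54*-0.92 = -6.0168
Total = -6.0168 - 7.2832 = -13.3


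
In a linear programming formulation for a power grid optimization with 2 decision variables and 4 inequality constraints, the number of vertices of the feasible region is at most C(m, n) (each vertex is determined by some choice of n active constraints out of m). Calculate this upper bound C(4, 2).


Each vertex corresponds to some choice of n active constraints out of m, so the number of vertices is at most C(m, n) = m! / (n!(m-n)!).
m = 4, n = 2
Numerator: 4 * 3
Denominator: 2! = 2
C(4, 2) = 6


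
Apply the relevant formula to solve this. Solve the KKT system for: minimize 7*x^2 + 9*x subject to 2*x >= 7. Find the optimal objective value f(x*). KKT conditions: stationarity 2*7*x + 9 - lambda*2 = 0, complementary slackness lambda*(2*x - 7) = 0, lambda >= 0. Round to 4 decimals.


Step 1: Try lambda = 0 (constraint inactive).
x_unc = -9/(2*7) = -0.6429
Check: 2*-0.6429 = -1.2858 < 7 -- violated!
Step 2: Constraint must be active: 2*x = 7
x* = 7/2 = 3.5
lambda = (2*7*3.5 + 9)/2 = 29.0
Step 3: Compute optimal value.
f(x*) = 7*3.5^2 + 9*3.5 = 117.25


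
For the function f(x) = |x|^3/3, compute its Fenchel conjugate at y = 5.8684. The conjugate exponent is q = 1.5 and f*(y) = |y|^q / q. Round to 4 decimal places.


The conjugate exponent q satisfies 1/p + 1/q = 1.
p = 3, so q = 3/(3 - 1) = 1.5
|y|^q = 5.8684^1.5 = 14.2161
f*(5.8684) = 14.2161 / 1.5 = 9.4774


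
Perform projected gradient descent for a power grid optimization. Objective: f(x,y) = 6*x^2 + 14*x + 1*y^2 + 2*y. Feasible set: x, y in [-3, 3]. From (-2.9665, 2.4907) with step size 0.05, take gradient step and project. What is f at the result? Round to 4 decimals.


Step 1: Compute gradient at (-2.9665, 2.4907).
grad_x = 2*6*-2.9665 + 14 = -21.598
grad_y = 2*1*2.4907 + 2 = 6.9814
Step 2: Gradient step.
x_raw = -2.9665 - 0.05*-21.598 = -1.8866
y_raw = 2.4907 - 0.05*6.9814 = 2.1416
Step 3: Project onto [-3, 3].
x_proj = clip(-1.8866) = -1.8866
y_proj = clip(2.1416) = 2.1416
Step 4: Evaluate f.
f(-1.8866, 2.1416) = 3.813


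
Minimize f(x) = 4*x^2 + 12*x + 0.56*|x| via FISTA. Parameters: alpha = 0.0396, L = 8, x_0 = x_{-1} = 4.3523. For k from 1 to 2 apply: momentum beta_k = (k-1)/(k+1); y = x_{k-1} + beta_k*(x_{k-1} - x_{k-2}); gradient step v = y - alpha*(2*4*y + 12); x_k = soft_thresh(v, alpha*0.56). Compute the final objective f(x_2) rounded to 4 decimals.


FISTA on f(x) = 4*x^2 + 12*x + 0.56*|x|
L = 8, alpha = 0.0396
Iteration 1: beta = 0.0, y = 4.3523 + 0.0*(4.3523 - 4.3523) = 4.3523
  grad(y) = 46.8184, v = y - alpha*grad = 2.4983
  prox(v) = soft_thresh(2.4983, 0.0222) = 2.4761
Iteration 2: beta = 0.3333, y = 2.4761 + 0.3333*(2.4761 - 4.3523) = 1.8507
  grad(y) = 26.8058, v = y - alpha*grad = 0.7892
  prox(v) = soft_thresh(0.7892, 0.0222) = 0.767
f(x_2) = 4*0.767^2 + 12*0.767 + 0.56*|0.767| = 11.9874


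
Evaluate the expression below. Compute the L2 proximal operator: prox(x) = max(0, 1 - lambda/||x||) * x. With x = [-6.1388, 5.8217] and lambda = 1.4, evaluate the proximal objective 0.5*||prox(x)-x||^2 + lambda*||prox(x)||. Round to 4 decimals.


Step 1: Compute ||x||.
||x|| = 8.4603
Step 2: Compute scaling factor.
scale = max(0, 1 - 1.4/8.4603) = 0.8345
Step 3: prox(x) = [-5.123, 4.8583]
||prox(x)|| = 7.0603
Step 4: Proximal objective.
0.5*||prox-x||^2 = 0.98
lambda*||prox|| = 9.8844
Total = 10.8645


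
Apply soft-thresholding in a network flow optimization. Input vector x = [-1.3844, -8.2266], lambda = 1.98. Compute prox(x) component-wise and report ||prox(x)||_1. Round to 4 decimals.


Soft-thresholding with lambda = 1.98:
prox(-1.3844) = sign(-1.3844)*max(|-1.3844| - 1.98, 0) = 0.0
prox(-8.2266) = sign(-8.2266)*max(|-8.2266| - 1.98, 0) = -6.2466
prox(x) = [0.0, -6.2466]
||prox(x)||_1 = 0.0 + 6.2466 = 6.2466


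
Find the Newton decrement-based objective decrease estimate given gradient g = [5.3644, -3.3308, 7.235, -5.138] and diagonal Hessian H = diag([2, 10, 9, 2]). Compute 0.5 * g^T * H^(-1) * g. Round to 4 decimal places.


Step 1: H is diagonal, so H^(-1) * g = [2.6822, -0.3331, 0.8039, -2.569].
Step 2: g^T H^(-1) g = sum_i g_i^2 / H_ii
  = (5.3644)^2/2 + (-3.3308)^2/10 + (7.235)^2/9 + (-5.138)^2/2
  = 14.3884 + 1.1094 + 5.8161 + 13.1995 = 34.5135
Step 3: Objective decrease = 0.5 * g^T H^(-1) g = 17.2567


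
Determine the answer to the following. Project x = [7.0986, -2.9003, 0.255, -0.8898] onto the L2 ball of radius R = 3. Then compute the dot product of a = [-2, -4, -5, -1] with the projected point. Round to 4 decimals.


Step 1: Compute ||x|| (intermediates to 6 decimals).
||x|| = sqrt(7.0986^2 + (-2.9003)^2 + 0.255^2 + (-0.8898)^2) = 7.7239
Step 2: Project.
Since ||x|| > R, scale = R/||x|| = 3/7.7239 = 0.388405, proj(x) = scale * x
proj(x) = [2.757132, -1.126491, 0.099043, -0.345603]
Step 3: Dot product.
a^T * proj(x) = -2*2.757132 - 4*(-1.126491) - 5*0.099043 - 1*(-0.345603) = -1.1579


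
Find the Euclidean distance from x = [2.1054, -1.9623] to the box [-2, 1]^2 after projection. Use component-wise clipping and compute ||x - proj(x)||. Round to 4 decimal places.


Project each component onto [-2, 1].
clip(2.1054) = 1.0, clip(-1.9623) = -1.9623
Projection = [1.0, -1.9623]
Squared diffs: [1.2219, 0.0]
Distance = sqrt(1.2219) = 1.1054


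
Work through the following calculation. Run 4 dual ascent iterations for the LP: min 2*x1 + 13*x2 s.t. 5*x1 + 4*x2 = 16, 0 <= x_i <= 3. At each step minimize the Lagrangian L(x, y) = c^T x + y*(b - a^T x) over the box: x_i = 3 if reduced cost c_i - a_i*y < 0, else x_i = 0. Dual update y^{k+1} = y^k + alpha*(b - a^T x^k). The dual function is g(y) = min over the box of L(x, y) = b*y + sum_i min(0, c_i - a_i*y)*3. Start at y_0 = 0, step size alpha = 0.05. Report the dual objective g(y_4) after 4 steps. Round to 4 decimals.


Dual ascent for LP: min 2*x1 + 13*x2, 5*x1 + 4*x2 = 16, 0 <= x_i <= 3
Step 1: y^k = 0.0, reduced costs: (2.0, 13.0)
  x^k = (0.0, 0.0), subgradient = b - a^T x = 16.0
  y^{k+1} = 0.0 + 0.05*16.0 = 0.8
Step 2: y^k = 0.8, reduced costs: (-2.0, 9.8)
  x^k = (3.0, 0.0), subgradient = b - a^T x = 1.0
  y^{k+1} = 0.8 + 0.05*1.0 = 0.85
Step 3: y^k = 0.85, reduced costs: (-2.25, 9.6)
  x^k = (3.0, 0.0), subgradient = b - a^T x = 1.0
  y^{k+1} = 0.85 + 0.05*1.0 = 0.9
Step 4: y^k = 0.9, reduced costs: (-2.5, 9.4)
  x^k = (3.0, 0.0), subgradient = b - a^T x = 1.0
  y^{k+1} = 0.9 + 0.05*1.0 = 0.95
Dual objective at y_4 = 0.95: reduced costs (-2.75, 9.2), box minimizer x = (3.0, 0.0)
g(y_4) = b*y + (c1 - a1*y)*x1 + (c2 - a2*y)*x2 = 16*0.95 + (-2.75)*3.0 + 9.2*0.0 = 15.2 - 8.25 + 0.0 = 6.95


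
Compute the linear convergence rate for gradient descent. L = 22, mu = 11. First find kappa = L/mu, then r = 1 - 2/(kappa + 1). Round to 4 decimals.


Step 1: Compute the condition number.
kappa = L/mu = 22/11 = 2.0
Step 2: Compute the convergence rate.
r = 1 - 2/(kappa + 1) = 1 - 2*mu/(L + mu) = (L - mu)/(L + mu) = 11/33 = 0.3333


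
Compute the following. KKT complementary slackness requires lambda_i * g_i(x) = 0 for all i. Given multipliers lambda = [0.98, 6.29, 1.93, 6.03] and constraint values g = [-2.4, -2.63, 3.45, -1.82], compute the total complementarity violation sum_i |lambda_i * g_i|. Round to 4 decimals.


KKT complementary slackness check:
lambda_1 * g_1 = 0.98 * -2.4 = -2.352
lambda_2 * g_2 = 6.29 * -2.63 = -16.5427
lambda_3 * g_3 = 1.93 * 3.45 = 6.6585
lambda_4 * g_4 = 6.03 * -1.82 = -10.9746
Total violation = 2.352 + 16.5427 + 6.6585 + 10.9746 = 36.5278


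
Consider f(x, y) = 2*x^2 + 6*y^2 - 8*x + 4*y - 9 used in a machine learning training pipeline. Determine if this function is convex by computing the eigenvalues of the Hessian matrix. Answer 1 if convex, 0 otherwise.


The Hessian of f(x,y) = 2*x^2 + 6*y^2 - 8*x + 4*y - 9 is:
H = [[4, 0], [0, 12]]
Trace = 4 + 12 = 16
Determinant = 4*12 - (0)^2 = 48
Discriminant = (16)^2 - 4*48 = 64.0
Eigenvalues: lambda_1 = 4.0, lambda_2 = 12.0
The function is convex.

1


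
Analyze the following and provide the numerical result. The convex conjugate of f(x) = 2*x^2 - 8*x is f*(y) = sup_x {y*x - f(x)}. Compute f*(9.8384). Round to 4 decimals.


f*(y) = sup_x {y*x - a*x^2 - b*x} = sup_x {(y-b)*x - a*x^2}
FOC: (y - b) - 2a*x = 0 => x* = (y - b)/(2a)
x* = (9.8384 + 8)/(2*2) = 4.4596
f*(9.8384) = (y-b)^2/(4a) = (9.8384 + 8)^2/(4*2)
= 318.2085/8 = 39.7761


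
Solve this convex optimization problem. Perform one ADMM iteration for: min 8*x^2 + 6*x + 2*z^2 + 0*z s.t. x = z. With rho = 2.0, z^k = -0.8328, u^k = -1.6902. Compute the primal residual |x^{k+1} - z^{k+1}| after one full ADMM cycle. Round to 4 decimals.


ADMM iteration with rho = 2.0, z^k = -0.8328, u^k = -1.6902
Step 1: x-update.
Minimize 8*x^2 + 6*x + (2.0/2)*(x + 0.8328 - 1.6902)^2
FOC: (2*8 + 2.0)*x = -6 + 2.0*(-0.8328 + 1.6902)
x^{k+1} = -0.2381
Step 2: z-update.
Minimize 2*z^2 + 0*z + (2.0/2)*(-0.2381 - z - 1.6902)^2
FOC: (2*2 + 2.0)*z = 0 + 2.0*(-0.2381 - 1.6902)
z^{k+1} = -0.6428
Step 3: u-update.
u^{k+1} = -1.6902 - 0.2381 + 0.6428 = -1.2855
Step 4: Primal residual = |-0.2381 + 0.6428| = 0.4047


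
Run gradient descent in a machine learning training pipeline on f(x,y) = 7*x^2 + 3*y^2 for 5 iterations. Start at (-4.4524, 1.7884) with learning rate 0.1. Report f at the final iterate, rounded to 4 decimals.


Gradient descent on f(x,y) = 7*x^2 + 3*y^2.
Starting point: (-4.4524, 1.7884), alpha = 0.1
Step 1: grad_x = 2*7*-4.4524 = -62.3336, grad_y = 2*3*1.7884 = 10.7304
  x_1 = -4.4524 - 0.1*-62.3336 = 1.781
  y_1 = 1.7884 - 0.1*10.7304 = 0.7154
Step 2: grad_x = 2*7*1.781 = 24.9334, grad_y = 2*3*0.7154 = 4.2922
  x_2 = 1.781 - 0.1*24.9334 = -0.7124
  y_2 = 0.7154 - 0.1*4.2922 = 0.2861
Step 3: grad_x = 2*7*-0.7124 = -9.9734, grad_y = 2*3*0.2861 = 1.7169
  x_3 = -0.7124 - 0.1*-9.9734 = 0.285
  y_3 = 0.2861 - 0.1*1.7169 = 0.1145
Step 4: grad_x = 2*7*0.285 = 3.9894, grad_y = 2*3*0.1145 = 0.6867
  x_4 = 0.285 - 0.1*3.9894 = -0.114
  y_4 = 0.1145 - 0.1*0.6867 = 0.0458
Step 5: grad_x = 2*7*-0.114 = -1.5957, grad_y = 2*3*0.0458 = 0.2747
  x_5 = -0.114 - 0.1*-1.5957 = 0.0456
  y_5 = 0.0458 - 0.1*0.2747 = 0.0183
f(0.0456, 0.0183) = 7*0.0456^2 + 3*0.0183^2 = 0.0156


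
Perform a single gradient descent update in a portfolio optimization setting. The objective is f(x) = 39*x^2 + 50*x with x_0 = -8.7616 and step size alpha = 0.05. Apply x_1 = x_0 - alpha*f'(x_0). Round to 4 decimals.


We compute the gradient at x_0 and apply the update.
f'(x) = 78*x + 50
f'(-8.7616) = 78*-8.7616 + 50 = -633.4048
x_1 = -8.7616 - 0.05*-633.4048 = 22.9086


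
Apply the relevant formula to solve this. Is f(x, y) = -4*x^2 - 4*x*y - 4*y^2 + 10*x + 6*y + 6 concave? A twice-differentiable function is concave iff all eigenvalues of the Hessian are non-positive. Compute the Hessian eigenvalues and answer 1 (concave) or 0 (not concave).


The Hessian of f(x,y) = -4*x^2 - 4*x*y - 4*y^2 + 10*x + 6*y + 6 is:
H = [[-8, -4], [-4, -8]]
Trace = -8 - 8 = -16
Determinant = -8*-8 - (-4)^2 = 48
Discriminant = (-16)^2 - 4*48 = 64.0
Eigenvalues: lambda_1 = -12.0, lambda_2 = -4.0
The function is concave.

1


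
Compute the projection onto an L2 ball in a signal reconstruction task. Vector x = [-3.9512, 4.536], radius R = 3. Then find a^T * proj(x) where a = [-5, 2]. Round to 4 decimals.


Step 1: Compute ||x|| (intermediates to 6 decimals).
||x|| = sqrt((-3.9512)^2 + 4.536^2) = 6.015586
Step 2: Project.
Since ||x|| > R, scale = R/||x|| = 3/6.015586 = 0.498705, proj(x) = scale * x
proj(x) = [-1.970483, 2.262126]
Step 3: Dot product.
a^T * proj(x) = -5*(-1.970483) + 2*2.262126 = 14.3767


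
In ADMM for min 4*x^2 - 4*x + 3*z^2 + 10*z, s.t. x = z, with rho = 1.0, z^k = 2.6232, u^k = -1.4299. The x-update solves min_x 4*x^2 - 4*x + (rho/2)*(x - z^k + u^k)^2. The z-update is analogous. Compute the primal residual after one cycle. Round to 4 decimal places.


ADMM iteration with rho = 1.0, z^k = 2.6232, u^k = -1.4299
Step 1: x-update.
Minimize 4*x^2 - 4*x + (1.0/2)*(x - 2.6232 - 1.4299)^2
FOC: (2*4 + 1.0)*x = 4 + 1.0*(2.6232 + 1.4299)
x^{k+1} = 0.8948
Step 2: z-update.
Minimize 3*z^2 + 10*z + (1.0/2)*(0.8948 - z - 1.4299)^2
FOC: (2*3 + 1.0)*z = -10 + 1.0*(0.8948 - 1.4299)
z^{k+1} = -1.505
Step 3: u-update.
u^{k+1} = -1.4299 + 0.8948 + 1.505 = 0.9699
Step 4: Primal residual = |0.8948 + 1.505| = 2.3998


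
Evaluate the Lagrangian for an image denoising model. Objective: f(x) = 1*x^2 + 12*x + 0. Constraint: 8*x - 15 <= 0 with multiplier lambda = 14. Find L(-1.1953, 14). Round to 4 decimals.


Step 1: Evaluate f(x).
f(-1.1953) = 1*(-1.1953)^2 + 12*(-1.1953) + 0 = -12.9149
Step 2: Evaluate g(x).
g(-1.1953) = 8*-1.1953 - 15 = -24.5624
Step 3: Compute Lagrangian.
L = -12.9149 + 14*-24.5624 = -356.7885


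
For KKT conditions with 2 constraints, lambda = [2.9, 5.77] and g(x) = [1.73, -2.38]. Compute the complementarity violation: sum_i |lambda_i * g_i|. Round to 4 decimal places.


KKT complementary slackness check:
lambda_1 * g_1 = 2.9 * 1.73 = 5.017
lambda_2 * g_2 = 5.77 * -2.38 = -13.7326
Total violation = 5.017 + 13.7326 = 18.7496


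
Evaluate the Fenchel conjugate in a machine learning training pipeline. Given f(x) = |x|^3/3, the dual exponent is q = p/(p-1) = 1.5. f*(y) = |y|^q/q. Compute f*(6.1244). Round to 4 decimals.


The conjugate exponent q satisfies 1/p + 1/q = 1.
p = 3, so q = 3/(3 - 1) = 1.5
|y|^q = 6.1244^1.5 = 15.1564
f*(6.1244) = 15.1564 / 1.5 = 10.1042


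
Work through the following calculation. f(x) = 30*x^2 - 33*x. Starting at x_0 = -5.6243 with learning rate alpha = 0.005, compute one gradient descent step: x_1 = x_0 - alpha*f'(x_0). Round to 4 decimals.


We compute the gradient at x_0 and apply the update.
f'(x) = 60*x - 33
f'(-5.6243) = 60*-5.6243 - 33 = -370.458
x_1 = -5.6243 - 0.005*-370.458 = -3.772


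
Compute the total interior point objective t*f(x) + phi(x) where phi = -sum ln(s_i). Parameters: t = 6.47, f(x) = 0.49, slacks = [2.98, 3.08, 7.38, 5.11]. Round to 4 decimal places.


Step 1: Compute log-barrier.
ln values: [1.0919, 1.1249, 1.9988, 1.6312]
phi = -(1.0919 + 1.1249 + 1.9988 + 1.6312) = -5.8468
Step 2: Compute augmented objective.
t*f(x) = 6.47*0.49 = 3.1703
Total = 3.1703 - 5.8468 = -2.6765
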